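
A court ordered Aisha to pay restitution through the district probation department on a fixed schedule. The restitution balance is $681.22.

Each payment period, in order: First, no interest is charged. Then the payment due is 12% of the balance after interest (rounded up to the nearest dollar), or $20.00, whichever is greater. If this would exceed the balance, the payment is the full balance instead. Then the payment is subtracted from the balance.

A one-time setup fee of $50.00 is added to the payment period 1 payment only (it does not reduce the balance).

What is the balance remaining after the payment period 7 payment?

Payment period 1: $681.22 − $82.00 (+ $50.00 fee) → $599.22
Payment period 2: $599.22 − $72.00 → $527.22
Payment period 3: $527.22 − $64.00 → $463.22
Payment period 4: $463.22 − $56.00 → $407.22
Payment period 5: $407.22 − $49.00 → $358.22
Payment period 6: $358.22 − $43.00 → $315.22
Payment period 7: $315.22 − $38.00 → $277.22

$277.22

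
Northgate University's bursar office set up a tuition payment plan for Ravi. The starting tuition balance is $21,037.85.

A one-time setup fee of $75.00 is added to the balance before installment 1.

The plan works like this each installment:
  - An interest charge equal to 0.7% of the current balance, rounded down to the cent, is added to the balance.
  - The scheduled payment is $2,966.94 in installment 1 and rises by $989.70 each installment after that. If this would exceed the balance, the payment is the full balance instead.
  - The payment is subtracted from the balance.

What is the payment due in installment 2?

# | Opening | Interest | Payment | End bal
1 | $21,112.85 | $147.78 | $2,966.94 | $18,293.69
2 | $18,293.69 | $128.05 | $3,956.64 | $14,465.10

$3,956.64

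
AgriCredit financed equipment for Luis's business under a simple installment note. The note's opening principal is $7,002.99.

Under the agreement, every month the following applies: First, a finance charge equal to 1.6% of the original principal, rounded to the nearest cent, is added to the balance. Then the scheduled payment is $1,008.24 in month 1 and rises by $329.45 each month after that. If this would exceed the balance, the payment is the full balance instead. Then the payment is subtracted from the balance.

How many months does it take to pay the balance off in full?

# | Opening | Interest | Payment | End bal
1 | $7,002.99 | $112.05 | $1,008.24 | $6,106.80
2 | $6,106.80 | $112.05 | $1,337.69 | $4,881.16
3 | $4,881.16 | $112.05 | $1,667.14 | $3,326.07
4 | $3,326.07 | $112.05 | $1,996.59 | $1,441.53
5 | $1,441.53 | $112.05 | $1,553.58 | $0.00
Balance reaches $0.00 in month 5.

5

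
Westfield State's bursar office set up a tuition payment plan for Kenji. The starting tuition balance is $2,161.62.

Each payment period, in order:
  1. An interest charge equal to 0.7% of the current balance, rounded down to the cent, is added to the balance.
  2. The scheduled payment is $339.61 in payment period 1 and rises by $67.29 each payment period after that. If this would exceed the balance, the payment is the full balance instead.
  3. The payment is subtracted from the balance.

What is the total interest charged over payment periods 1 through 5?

# | Opening | Interest | Payment | End bal
1 | $2,161.62 | $15.13 | $339.61 | $1,837.14
2 | $1,837.14 | $12.85 | $406.90 | $1,443.09
3 | $1,443.09 | $10.10 | $474.19 | $979.00
4 | $979.00 | $6.85 | $541.48 | $444.37
5 | $444.37 | $3.11 | $447.48 | $0.00
Total interest: $15.13 + $12.85 + $10.10 + $6.85 + $3.11 = $48.04

$48.04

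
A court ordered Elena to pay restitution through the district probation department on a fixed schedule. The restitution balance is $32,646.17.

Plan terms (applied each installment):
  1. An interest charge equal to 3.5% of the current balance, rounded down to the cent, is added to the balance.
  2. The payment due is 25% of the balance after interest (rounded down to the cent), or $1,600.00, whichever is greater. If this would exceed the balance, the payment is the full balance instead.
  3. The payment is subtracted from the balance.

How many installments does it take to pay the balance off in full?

# | Opening | Interest | Payment | End bal
1 | $32,646.17 | $1,142.61 | $8,447.19 | $25,341.59
2 | $25,341.59 | $886.95 | $6,557.13 | $19,671.41
3 | $19,671.41 | $688.49 | $5,089.97 | $15,269.93
4 | $15,269.93 | $534.44 | $3,951.09 | $11,853.28
5 | $11,853.28 | $414.86 | $3,067.03 | $9,201.11
6 | $9,201.11 | $322.03 | $2,380.78 | $7,142.36
7 | $7,142.36 | $249.98 | $1,848.08 | $5,544.26
8 | $5,544.26 | $194.04 | $1,600.00 | $4,138.30
9 | $4,138.30 | $144.84 | $1,600.00 | $2,683.14
10 | $2,683.14 | $93.90 | $1,600.00 | $1,177.04
11 | $1,177.04 | $41.19 | $1,218.23 | $0.00
Balance reaches $0.00 in installment 11.

11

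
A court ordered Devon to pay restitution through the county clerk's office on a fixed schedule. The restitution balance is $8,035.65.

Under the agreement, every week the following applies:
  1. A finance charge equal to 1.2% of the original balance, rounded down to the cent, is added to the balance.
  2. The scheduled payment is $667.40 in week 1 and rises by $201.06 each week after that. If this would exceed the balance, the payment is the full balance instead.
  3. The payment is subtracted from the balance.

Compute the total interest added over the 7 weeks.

Week 1: opening $8,035.65; interest $96.42 → $8,132.07; payment $667.40; balance $7,464.67
Week 2: opening $7,464.67; interest $96.42 → $7,561.09; payment $868.46; balance $6,692.63
Week 3: opening $6,692.63; interest $96.42 → $6,789.05; payment $1,069.52; balance $5,719.53
Week 4: opening $5,719.53; interest $96.42 → $5,815.95; payment $1,270.58; balance $4,545.37
Week 5: opening $4,545.37; interest $96.42 → $4,641.79; payment $1,471.64; balance $3,170.15
Week 6: opening $3,170.15; interest $96.42 → $3,266.57; payment $1,672.70; balance $1,593.87
Week 7: opening $1,593.87; interest $96.42 → $1,690.29; payment $1,690.29; balance $0.00
Total interest: $96.42 + $96.42 + $96.42 + $96.42 + $96.42 + $96.42 + $96.42 = $674.94

$674.94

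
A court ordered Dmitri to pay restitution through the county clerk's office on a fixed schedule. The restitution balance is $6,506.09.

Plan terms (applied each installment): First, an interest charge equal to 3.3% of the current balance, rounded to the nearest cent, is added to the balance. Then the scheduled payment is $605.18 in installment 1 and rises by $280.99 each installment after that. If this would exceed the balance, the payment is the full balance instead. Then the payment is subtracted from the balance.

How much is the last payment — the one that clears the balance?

Installment 1: opening $6,506.09; interest $214.70 → $6,720.79; payment $605.18; balance $6,115.61
Installment 2: opening $6,115.61; interest $201.82 → $6,317.43; payment $886.17; balance $5,431.26
Installment 3: opening $5,431.26; interest $179.23 → $5,610.49; payment $1,167.16; balance $4,443.33
Installment 4: opening $4,443.33; interest $146.63 → $4,589.96; payment $1,448.15; balance $3,141.81
Installment 5: opening $3,141.81; interest $103.68 → $3,245.49; payment $1,729.14; balance $1,516.35
Installment 6: opening $1,516.35; interest $50.04 → $1,566.39; payment $1,566.39; balance $0.00

$1,566.39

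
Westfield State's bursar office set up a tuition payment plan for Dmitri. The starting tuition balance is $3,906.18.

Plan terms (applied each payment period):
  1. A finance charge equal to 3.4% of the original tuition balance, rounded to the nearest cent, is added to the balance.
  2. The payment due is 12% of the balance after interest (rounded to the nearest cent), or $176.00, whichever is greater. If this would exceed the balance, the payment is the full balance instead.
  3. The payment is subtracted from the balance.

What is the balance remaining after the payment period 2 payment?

$3,244.67

Payment period 1: $3,906.18 +$132.81 interest = $4,038.99; pay $484.68 → $3,554.31
Payment period 2: $3,554.31 +$132.81 interest = $3,687.12; pay $442.45 → $3,244.67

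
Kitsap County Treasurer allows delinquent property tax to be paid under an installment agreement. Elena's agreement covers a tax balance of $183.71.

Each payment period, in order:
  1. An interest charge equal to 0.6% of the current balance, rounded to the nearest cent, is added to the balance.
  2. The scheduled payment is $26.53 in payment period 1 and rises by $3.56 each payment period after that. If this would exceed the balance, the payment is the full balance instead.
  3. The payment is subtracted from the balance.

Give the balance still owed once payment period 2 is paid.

$129.14

Payment period 1: opening $183.71; interest $1.10 → $184.81; payment $26.53; balance $158.28
Payment period 2: opening $158.28; interest $0.95 → $159.23; payment $30.09; balance $129.14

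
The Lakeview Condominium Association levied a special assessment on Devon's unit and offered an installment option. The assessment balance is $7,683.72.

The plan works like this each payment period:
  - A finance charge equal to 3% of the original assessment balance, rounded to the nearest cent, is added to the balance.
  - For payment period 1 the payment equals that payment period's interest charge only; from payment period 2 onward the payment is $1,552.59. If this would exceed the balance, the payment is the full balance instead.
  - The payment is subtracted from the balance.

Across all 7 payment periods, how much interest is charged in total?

$1,613.57

# | Opening | Interest | Payment | End bal
1 | $7,683.72 | $230.51 | $230.51 | $7,683.72
2 | $7,683.72 | $230.51 | $1,552.59 | $6,361.64
3 | $6,361.64 | $230.51 | $1,552.59 | $5,039.56
4 | $5,039.56 | $230.51 | $1,552.59 | $3,717.48
5 | $3,717.48 | $230.51 | $1,552.59 | $2,395.40
6 | $2,395.40 | $230.51 | $1,552.59 | $1,073.32
7 | $1,073.32 | $230.51 | $1,303.83 | $0.00
Total interest: $230.51 + $230.51 + $230.51 + $230.51 + $230.51 + $230.51 + $230.51 = $1,613.57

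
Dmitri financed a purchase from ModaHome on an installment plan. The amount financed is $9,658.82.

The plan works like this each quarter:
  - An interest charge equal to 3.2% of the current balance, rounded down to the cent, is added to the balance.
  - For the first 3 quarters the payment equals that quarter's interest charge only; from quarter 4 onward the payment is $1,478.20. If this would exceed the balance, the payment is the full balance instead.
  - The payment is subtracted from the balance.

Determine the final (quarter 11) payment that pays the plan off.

$666.72

Quarter 1: $9,658.82 +$309.08 interest = $9,967.90; pay $309.08 → $9,658.82
Quarter 2: $9,658.82 +$309.08 interest = $9,967.90; pay $309.08 → $9,658.82
Quarter 3: $9,658.82 +$309.08 interest = $9,967.90; pay $309.08 → $9,658.82
Quarter 4: $9,658.82 +$309.08 interest = $9,967.90; pay $1,478.20 → $8,489.70
Quarter 5: $8,489.70 +$271.67 interest = $8,761.37; pay $1,478.20 → $7,283.17
Quarter 6: $7,283.17 +$233.06 interest = $7,516.23; pay $1,478.20 → $6,038.03
Quarter 7: $6,038.03 +$193.21 interest = $6,231.24; pay $1,478.20 → $4,753.04
Quarter 8: $4,753.04 +$152.09 interest = $4,905.13; pay $1,478.20 → $3,426.93
Quarter 9: $3,426.93 +$109.66 interest = $3,536.59; pay $1,478.20 → $2,058.39
Quarter 10: $2,058.39 +$65.86 interest = $2,124.25; pay $1,478.20 → $646.05
Quarter 11: $646.05 +$20.67 interest = $666.72; pay $666.72 → $0.00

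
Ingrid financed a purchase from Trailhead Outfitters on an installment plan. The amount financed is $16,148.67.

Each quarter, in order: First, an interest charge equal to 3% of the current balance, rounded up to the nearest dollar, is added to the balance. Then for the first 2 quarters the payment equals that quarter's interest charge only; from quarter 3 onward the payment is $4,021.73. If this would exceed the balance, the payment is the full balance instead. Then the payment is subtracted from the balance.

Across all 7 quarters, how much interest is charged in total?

Quarter 1: opening $16,148.67; interest $485.00 → $16,633.67; payment $485.00; balance $16,148.67
Quarter 2: opening $16,148.67; interest $485.00 → $16,633.67; payment $485.00; balance $16,148.67
Quarter 3: opening $16,148.67; interest $485.00 → $16,633.67; payment $4,021.73; balance $12,611.94
Quarter 4: opening $12,611.94; interest $379.00 → $12,990.94; payment $4,021.73; balance $8,969.21
Quarter 5: opening $8,969.21; interest $270.00 → $9,239.21; payment $4,021.73; balance $5,217.48
Quarter 6: opening $5,217.48; interest $157.00 → $5,374.48; payment $4,021.73; balance $1,352.75
Quarter 7: opening $1,352.75; interest $41.00 → $1,393.75; payment $1,393.75; balance $0.00
Total interest: $485.00 + $485.00 + $485.00 + $379.00 + $270.00 + $157.00 + $41.00 = $2,302.00

$2,302.00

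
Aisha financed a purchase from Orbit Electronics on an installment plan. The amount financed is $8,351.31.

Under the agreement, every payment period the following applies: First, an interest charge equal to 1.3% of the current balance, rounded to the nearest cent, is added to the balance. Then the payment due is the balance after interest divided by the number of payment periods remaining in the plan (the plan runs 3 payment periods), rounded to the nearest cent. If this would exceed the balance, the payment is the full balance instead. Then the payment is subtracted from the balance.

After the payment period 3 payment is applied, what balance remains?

$0.00

# | Opening | Interest | Payment | End bal
1 | $8,351.31 | $108.57 | $2,819.96 | $5,639.92
2 | $5,639.92 | $73.32 | $2,856.62 | $2,856.62
3 | $2,856.62 | $37.14 | $2,893.76 | $0.00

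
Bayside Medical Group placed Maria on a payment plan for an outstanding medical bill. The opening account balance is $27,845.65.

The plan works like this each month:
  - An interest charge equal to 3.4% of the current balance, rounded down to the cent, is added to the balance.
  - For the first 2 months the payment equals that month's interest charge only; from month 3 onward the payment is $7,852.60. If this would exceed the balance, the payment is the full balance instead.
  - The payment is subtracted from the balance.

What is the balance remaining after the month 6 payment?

$0.00

Month 1: opening $27,845.65; interest $946.75 → $28,792.40; payment $946.75; balance $27,845.65
Month 2: opening $27,845.65; interest $946.75 → $28,792.40; payment $946.75; balance $27,845.65
Month 3: opening $27,845.65; interest $946.75 → $28,792.40; payment $7,852.60; balance $20,939.80
Month 4: opening $20,939.80; interest $711.95 → $21,651.75; payment $7,852.60; balance $13,799.15
Month 5: opening $13,799.15; interest $469.17 → $14,268.32; payment $7,852.60; balance $6,415.72
Month 6: opening $6,415.72; interest $218.13 → $6,633.85; payment $6,633.85; balance $0.00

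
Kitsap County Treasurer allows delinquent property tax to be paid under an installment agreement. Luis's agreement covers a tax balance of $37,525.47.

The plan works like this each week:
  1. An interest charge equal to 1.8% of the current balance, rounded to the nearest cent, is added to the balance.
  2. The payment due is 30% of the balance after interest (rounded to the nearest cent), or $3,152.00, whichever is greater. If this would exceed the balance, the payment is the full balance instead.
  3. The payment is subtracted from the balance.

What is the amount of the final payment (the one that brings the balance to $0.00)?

Week 1: opening $37,525.47; interest $675.46 → $38,200.93; payment $11,460.28; balance $26,740.65
Week 2: opening $26,740.65; interest $481.33 → $27,221.98; payment $8,166.59; balance $19,055.39
Week 3: opening $19,055.39; interest $343.00 → $19,398.39; payment $5,819.52; balance $13,578.87
Week 4: opening $13,578.87; interest $244.42 → $13,823.29; payment $4,146.99; balance $9,676.30
Week 5: opening $9,676.30; interest $174.17 → $9,850.47; payment $3,152.00; balance $6,698.47
Week 6: opening $6,698.47; interest $120.57 → $6,819.04; payment $3,152.00; balance $3,667.04
Week 7: opening $3,667.04; interest $66.01 → $3,733.05; payment $3,152.00; balance $581.05
Week 8: opening $581.05; interest $10.46 → $591.51; payment $591.51; balance $0.00

$591.51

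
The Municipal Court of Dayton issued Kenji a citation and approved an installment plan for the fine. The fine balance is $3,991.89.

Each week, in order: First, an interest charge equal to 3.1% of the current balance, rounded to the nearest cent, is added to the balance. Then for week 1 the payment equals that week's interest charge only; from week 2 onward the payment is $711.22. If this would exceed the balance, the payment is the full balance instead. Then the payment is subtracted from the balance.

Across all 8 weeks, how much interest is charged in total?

$587.16

Week 1: opening $3,991.89; interest $123.75 → $4,115.64; payment $123.75; balance $3,991.89
Week 2: opening $3,991.89; interest $123.75 → $4,115.64; payment $711.22; balance $3,404.42
Week 3: opening $3,404.42; interest $105.54 → $3,509.96; payment $711.22; balance $2,798.74
Week 4: opening $2,798.74; interest $86.76 → $2,885.50; payment $711.22; balance $2,174.28
Week 5: opening $2,174.28; interest $67.40 → $2,241.68; payment $711.22; balance $1,530.46
Week 6: opening $1,530.46; interest $47.44 → $1,577.90; payment $711.22; balance $866.68
Week 7: opening $866.68; interest $26.87 → $893.55; payment $711.22; balance $182.33
Week 8: opening $182.33; interest $5.65 → $187.98; payment $187.98; balance $0.00
Total interest: $123.75 + $123.75 + $105.54 + $86.76 + $67.40 + $47.44 + $26.87 + $5.65 = $587.16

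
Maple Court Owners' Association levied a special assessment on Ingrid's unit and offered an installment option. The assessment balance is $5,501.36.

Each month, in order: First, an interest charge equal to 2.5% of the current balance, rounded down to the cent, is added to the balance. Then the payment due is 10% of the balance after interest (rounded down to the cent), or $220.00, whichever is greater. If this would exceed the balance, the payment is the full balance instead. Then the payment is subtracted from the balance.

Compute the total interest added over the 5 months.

Month 1: opening $5,501.36; interest $137.53 → $5,638.89; payment $563.88; balance $5,075.01
Month 2: opening $5,075.01; interest $126.87 → $5,201.88; payment $520.18; balance $4,681.70
Month 3: opening $4,681.70; interest $117.04 → $4,798.74; payment $479.87; balance $4,318.87
Month 4: opening $4,318.87; interest $107.97 → $4,426.84; payment $442.68; balance $3,984.16
Month 5: opening $3,984.16; interest $99.60 → $4,083.76; payment $408.37; balance $3,675.39
Total interest: $137.53 + $126.87 + $117.04 + $107.97 + $99.60 = $589.01

$589.01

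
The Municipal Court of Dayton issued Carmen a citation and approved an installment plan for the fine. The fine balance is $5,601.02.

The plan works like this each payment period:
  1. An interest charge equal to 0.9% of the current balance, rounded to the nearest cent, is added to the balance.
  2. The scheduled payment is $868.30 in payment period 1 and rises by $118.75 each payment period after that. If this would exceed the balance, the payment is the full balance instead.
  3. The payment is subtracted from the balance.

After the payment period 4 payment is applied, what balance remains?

$1,568.24

# | Opening | Interest | Payment | End bal
1 | $5,601.02 | $50.41 | $868.30 | $4,783.13
2 | $4,783.13 | $43.05 | $987.05 | $3,839.13
3 | $3,839.13 | $34.55 | $1,105.80 | $2,767.88
4 | $2,767.88 | $24.91 | $1,224.55 | $1,568.24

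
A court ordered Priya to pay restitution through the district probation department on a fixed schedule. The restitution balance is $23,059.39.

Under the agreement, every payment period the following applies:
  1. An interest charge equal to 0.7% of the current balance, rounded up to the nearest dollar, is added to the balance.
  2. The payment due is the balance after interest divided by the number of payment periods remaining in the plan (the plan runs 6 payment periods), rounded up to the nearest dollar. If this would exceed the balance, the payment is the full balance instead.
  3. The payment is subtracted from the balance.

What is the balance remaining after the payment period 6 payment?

$0.00

Payment period 1: opening $23,059.39; interest $162.00 → $23,221.39; payment $3,871.00; balance $19,350.39
Payment period 2: opening $19,350.39; interest $136.00 → $19,486.39; payment $3,898.00; balance $15,588.39
Payment period 3: opening $15,588.39; interest $110.00 → $15,698.39; payment $3,925.00; balance $11,773.39
Payment period 4: opening $11,773.39; interest $83.00 → $11,856.39; payment $3,953.00; balance $7,903.39
Payment period 5: opening $7,903.39; interest $56.00 → $7,959.39; payment $3,980.00; balance $3,979.39
Payment period 6: opening $3,979.39; interest $28.00 → $4,007.39; payment $4,007.39; balance $0.00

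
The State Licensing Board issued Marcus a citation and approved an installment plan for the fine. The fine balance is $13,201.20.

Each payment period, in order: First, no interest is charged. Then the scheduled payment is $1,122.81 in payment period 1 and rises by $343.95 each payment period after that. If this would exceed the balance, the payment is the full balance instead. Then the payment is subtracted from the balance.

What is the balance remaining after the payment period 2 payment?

Payment period 1: opening $13,201.20; payment $1,122.81; balance $12,078.39
Payment period 2: opening $12,078.39; payment $1,466.76; balance $10,611.63

$10,611.63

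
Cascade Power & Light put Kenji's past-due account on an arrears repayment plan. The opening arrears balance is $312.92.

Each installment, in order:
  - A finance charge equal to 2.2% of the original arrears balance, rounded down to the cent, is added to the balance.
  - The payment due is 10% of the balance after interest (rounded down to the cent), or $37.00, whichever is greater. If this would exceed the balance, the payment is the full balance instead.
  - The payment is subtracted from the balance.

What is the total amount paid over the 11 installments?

$388.60

Installment 1: $312.92 +$6.88 interest = $319.80; pay $37.00 → $282.80
Installment 2: $282.80 +$6.88 interest = $289.68; pay $37.00 → $252.68
Installment 3: $252.68 +$6.88 interest = $259.56; pay $37.00 → $222.56
Installment 4: $222.56 +$6.88 interest = $229.44; pay $37.00 → $192.44
Installment 5: $192.44 +$6.88 interest = $199.32; pay $37.00 → $162.32
Installment 6: $162.32 +$6.88 interest = $169.20; pay $37.00 → $132.20
Installment 7: $132.20 +$6.88 interest = $139.08; pay $37.00 → $102.08
Installment 8: $102.08 +$6.88 interest = $108.96; pay $37.00 → $71.96
Installment 9: $71.96 +$6.88 interest = $78.84; pay $37.00 → $41.84
Installment 10: $41.84 +$6.88 interest = $48.72; pay $37.00 → $11.72
Installment 11: $11.72 +$6.88 interest = $18.60; pay $18.60 → $0.00
Total paid: $388.60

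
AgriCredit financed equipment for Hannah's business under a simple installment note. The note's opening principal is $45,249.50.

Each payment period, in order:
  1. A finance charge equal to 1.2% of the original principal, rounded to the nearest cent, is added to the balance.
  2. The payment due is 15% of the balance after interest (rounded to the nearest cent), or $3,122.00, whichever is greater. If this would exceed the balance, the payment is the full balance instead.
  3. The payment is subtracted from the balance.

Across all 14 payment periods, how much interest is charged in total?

$7,601.86

Payment period 1: opening $45,249.50; interest $542.99 → $45,792.49; payment $6,868.87; balance $38,923.62
Payment period 2: opening $38,923.62; interest $542.99 → $39,466.61; payment $5,919.99; balance $33,546.62
Payment period 3: opening $33,546.62; interest $542.99 → $34,089.61; payment $5,113.44; balance $28,976.17
Payment period 4: opening $28,976.17; interest $542.99 → $29,519.16; payment $4,427.87; balance $25,091.29
Payment period 5: opening $25,091.29; interest $542.99 → $25,634.28; payment $3,845.14; balance $21,789.14
Payment period 6: opening $21,789.14; interest $542.99 → $22,332.13; payment $3,349.82; balance $18,982.31
Payment period 7: opening $18,982.31; interest $542.99 → $19,525.30; payment $3,122.00; balance $16,403.30
Payment period 8: opening $16,403.30; interest $542.99 → $16,946.29; payment $3,122.00; balance $13,824.29
Payment period 9: opening $13,824.29; interest $542.99 → $14,367.28; payment $3,122.00; balance $11,245.28
Payment period 10: opening $11,245.28; interest $542.99 → $11,788.27; payment $3,122.00; balance $8,666.27
Payment period 11: opening $8,666.27; interest $542.99 → $9,209.26; payment $3,122.00; balance $6,087.26
Payment period 12: opening $6,087.26; interest $542.99 → $6,630.25; payment $3,122.00; balance $3,508.25
Payment period 13: opening $3,508.25; interest $542.99 → $4,051.24; payment $3,122.00; balance $929.24
Payment period 14: opening $929.24; interest $542.99 → $1,472.23; payment $1,472.23; balance $0.00
Total interest: $542.99 + $542.99 + $542.99 + $542.99 + $542.99 + $542.99 + $542.99 + $542.99 + $542.99 + $542.99 + $542.99 + $542.99 + $542.99 + $542.99 = $7,601.86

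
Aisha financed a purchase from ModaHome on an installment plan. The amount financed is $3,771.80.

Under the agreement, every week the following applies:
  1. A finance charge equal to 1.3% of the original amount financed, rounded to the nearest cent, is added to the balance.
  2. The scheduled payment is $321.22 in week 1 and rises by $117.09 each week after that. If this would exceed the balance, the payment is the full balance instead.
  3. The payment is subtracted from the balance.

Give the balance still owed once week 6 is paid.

Week 1: $3,771.80 +$49.03 interest = $3,820.83; pay $321.22 → $3,499.61
Week 2: $3,499.61 +$49.03 interest = $3,548.64; pay $438.31 → $3,110.33
Week 3: $3,110.33 +$49.03 interest = $3,159.36; pay $555.40 → $2,603.96
Week 4: $2,603.96 +$49.03 interest = $2,652.99; pay $672.49 → $1,980.50
Week 5: $1,980.50 +$49.03 interest = $2,029.53; pay $789.58 → $1,239.95
Week 6: $1,239.95 +$49.03 interest = $1,288.98; pay $906.67 → $382.31

$382.31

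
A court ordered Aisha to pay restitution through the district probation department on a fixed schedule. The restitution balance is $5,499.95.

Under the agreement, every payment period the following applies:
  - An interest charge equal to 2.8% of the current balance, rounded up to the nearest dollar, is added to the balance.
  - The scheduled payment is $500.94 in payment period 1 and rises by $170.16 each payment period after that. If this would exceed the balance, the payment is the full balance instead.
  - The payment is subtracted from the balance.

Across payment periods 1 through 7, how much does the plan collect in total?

# | Opening | Interest | Payment | End bal
1 | $5,499.95 | $154.00 | $500.94 | $5,153.01
2 | $5,153.01 | $145.00 | $671.10 | $4,626.91
3 | $4,626.91 | $130.00 | $841.26 | $3,915.65
4 | $3,915.65 | $110.00 | $1,011.42 | $3,014.23
5 | $3,014.23 | $85.00 | $1,181.58 | $1,917.65
6 | $1,917.65 | $54.00 | $1,351.74 | $619.91
7 | $619.91 | $18.00 | $637.91 | $0.00
Total paid: $6,195.95

$6,195.95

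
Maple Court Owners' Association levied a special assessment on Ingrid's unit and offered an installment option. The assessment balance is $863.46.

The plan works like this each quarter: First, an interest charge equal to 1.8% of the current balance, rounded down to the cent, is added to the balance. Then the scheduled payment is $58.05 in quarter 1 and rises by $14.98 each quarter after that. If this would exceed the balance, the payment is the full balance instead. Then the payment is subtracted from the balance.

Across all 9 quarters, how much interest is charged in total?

$87.84

# | Opening | Interest | Payment | End bal
1 | $863.46 | $15.54 | $58.05 | $820.95
2 | $820.95 | $14.77 | $73.03 | $762.69
3 | $762.69 | $13.72 | $88.01 | $688.40
4 | $688.40 | $12.39 | $102.99 | $597.80
5 | $597.80 | $10.76 | $117.97 | $490.59
6 | $490.59 | $8.83 | $132.95 | $366.47
7 | $366.47 | $6.59 | $147.93 | $225.13
8 | $225.13 | $4.05 | $162.91 | $66.27
9 | $66.27 | $1.19 | $67.46 | $0.00
Total interest: $15.54 + $14.77 + $13.72 + $12.39 + $10.76 + $8.83 + $6.59 + $4.05 + $1.19 = $87.84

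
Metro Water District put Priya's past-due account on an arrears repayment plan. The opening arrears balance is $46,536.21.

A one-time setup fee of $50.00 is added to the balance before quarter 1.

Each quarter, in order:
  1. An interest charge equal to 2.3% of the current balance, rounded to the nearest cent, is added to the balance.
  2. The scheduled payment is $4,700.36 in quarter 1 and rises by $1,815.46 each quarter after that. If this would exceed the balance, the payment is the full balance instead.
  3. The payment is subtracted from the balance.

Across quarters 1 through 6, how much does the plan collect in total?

Quarter 1: opening $46,586.21; interest $1,071.48 → $47,657.69; payment $4,700.36; balance $42,957.33
Quarter 2: opening $42,957.33; interest $988.02 → $43,945.35; payment $6,515.82; balance $37,429.53
Quarter 3: opening $37,429.53; interest $860.88 → $38,290.41; payment $8,331.28; balance $29,959.13
Quarter 4: opening $29,959.13; interest $689.06 → $30,648.19; payment $10,146.74; balance $20,501.45
Quarter 5: opening $20,501.45; interest $471.53 → $20,972.98; payment $11,962.20; balance $9,010.78
Quarter 6: opening $9,010.78; interest $207.25 → $9,218.03; payment $9,218.03; balance $0.00
Total paid: $50,874.43

$50,874.43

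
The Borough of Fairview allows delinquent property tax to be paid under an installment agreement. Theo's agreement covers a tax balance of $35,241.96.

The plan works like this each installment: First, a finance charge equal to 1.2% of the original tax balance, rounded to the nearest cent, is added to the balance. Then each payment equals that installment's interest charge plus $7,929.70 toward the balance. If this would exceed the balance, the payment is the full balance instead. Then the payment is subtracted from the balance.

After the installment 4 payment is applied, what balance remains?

$3,523.16

Installment 1: opening $35,241.96; interest $422.90 → $35,664.86; payment $8,352.60; balance $27,312.26
Installment 2: opening $27,312.26; interest $422.90 → $27,735.16; payment $8,352.60; balance $19,382.56
Installment 3: opening $19,382.56; interest $422.90 → $19,805.46; payment $8,352.60; balance $11,452.86
Installment 4: opening $11,452.86; interest $422.90 → $11,875.76; payment $8,352.60; balance $3,523.16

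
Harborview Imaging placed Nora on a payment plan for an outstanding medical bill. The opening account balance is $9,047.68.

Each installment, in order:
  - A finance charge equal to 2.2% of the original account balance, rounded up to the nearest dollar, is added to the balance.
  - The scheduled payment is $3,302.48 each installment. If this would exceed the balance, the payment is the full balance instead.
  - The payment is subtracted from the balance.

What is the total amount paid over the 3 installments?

# | Opening | Interest | Payment | End bal
1 | $9,047.68 | $200.00 | $3,302.48 | $5,945.20
2 | $5,945.20 | $200.00 | $3,302.48 | $2,842.72
3 | $2,842.72 | $200.00 | $3,042.72 | $0.00
Total paid: $9,647.68

$9,647.68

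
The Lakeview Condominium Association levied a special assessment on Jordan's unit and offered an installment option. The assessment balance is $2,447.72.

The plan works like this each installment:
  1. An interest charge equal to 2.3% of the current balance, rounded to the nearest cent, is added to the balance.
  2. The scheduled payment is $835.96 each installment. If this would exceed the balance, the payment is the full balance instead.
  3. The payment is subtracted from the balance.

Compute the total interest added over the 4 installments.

Installment 1: opening $2,447.72; interest $56.30 → $2,504.02; payment $835.96; balance $1,668.06
Installment 2: opening $1,668.06; interest $38.37 → $1,706.43; payment $835.96; balance $870.47
Installment 3: opening $870.47; interest $20.02 → $890.49; payment $835.96; balance $54.53
Installment 4: opening $54.53; interest $1.25 → $55.78; payment $55.78; balance $0.00
Total interest: $56.30 + $38.37 + $20.02 + $1.25 = $115.94

$115.94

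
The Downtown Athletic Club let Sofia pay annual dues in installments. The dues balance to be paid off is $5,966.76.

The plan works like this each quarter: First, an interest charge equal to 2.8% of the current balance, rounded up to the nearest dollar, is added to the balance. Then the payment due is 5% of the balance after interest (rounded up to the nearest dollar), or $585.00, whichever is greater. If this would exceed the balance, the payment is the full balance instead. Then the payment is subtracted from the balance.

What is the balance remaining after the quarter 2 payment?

$5,120.76

Quarter 1: opening $5,966.76; interest $168.00 → $6,134.76; payment $585.00; balance $5,549.76
Quarter 2: opening $5,549.76; interest $156.00 → $5,705.76; payment $585.00; balance $5,120.76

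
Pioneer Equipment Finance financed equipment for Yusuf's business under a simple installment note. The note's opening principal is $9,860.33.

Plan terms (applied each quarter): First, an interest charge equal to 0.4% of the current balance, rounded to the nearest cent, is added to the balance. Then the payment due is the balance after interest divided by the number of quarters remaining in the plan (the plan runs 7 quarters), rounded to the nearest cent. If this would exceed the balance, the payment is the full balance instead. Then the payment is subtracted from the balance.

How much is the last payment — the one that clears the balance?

Quarter 1: opening $9,860.33; interest $39.44 → $9,899.77; payment $1,414.25; balance $8,485.52
Quarter 2: opening $8,485.52; interest $33.94 → $8,519.46; payment $1,419.91; balance $7,099.55
Quarter 3: opening $7,099.55; interest $28.40 → $7,127.95; payment $1,425.59; balance $5,702.36
Quarter 4: opening $5,702.36; interest $22.81 → $5,725.17; payment $1,431.29; balance $4,293.88
Quarter 5: opening $4,293.88; interest $17.18 → $4,311.06; payment $1,437.02; balance $2,874.04
Quarter 6: opening $2,874.04; interest $11.50 → $2,885.54; payment $1,442.77; balance $1,442.77
Quarter 7: opening $1,442.77; interest $5.77 → $1,448.54; payment $1,448.54; balance $0.00

$1,448.54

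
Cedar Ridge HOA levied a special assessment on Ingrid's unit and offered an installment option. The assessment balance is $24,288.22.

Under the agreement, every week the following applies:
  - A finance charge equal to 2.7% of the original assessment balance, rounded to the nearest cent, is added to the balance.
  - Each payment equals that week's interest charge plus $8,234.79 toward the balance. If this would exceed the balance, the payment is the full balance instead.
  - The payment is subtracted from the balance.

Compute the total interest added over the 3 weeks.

# | Opening | Interest | Payment | End bal
1 | $24,288.22 | $655.78 | $8,890.57 | $16,053.43
2 | $16,053.43 | $655.78 | $8,890.57 | $7,818.64
3 | $7,818.64 | $655.78 | $8,474.42 | $0.00
Total interest: $655.78 + $655.78 + $655.78 = $1,967.34

$1,967.34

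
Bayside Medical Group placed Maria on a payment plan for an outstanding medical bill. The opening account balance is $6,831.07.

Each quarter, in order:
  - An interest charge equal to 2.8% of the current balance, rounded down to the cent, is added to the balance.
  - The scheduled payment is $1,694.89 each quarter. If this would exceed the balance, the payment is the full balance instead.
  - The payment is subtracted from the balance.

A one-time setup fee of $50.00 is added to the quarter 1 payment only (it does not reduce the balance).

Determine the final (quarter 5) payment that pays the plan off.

Quarter 1: opening $6,831.07; interest $191.26 → $7,022.33; payment $1,694.89 (+ $50.00 fee); balance $5,327.44
Quarter 2: opening $5,327.44; interest $149.16 → $5,476.60; payment $1,694.89; balance $3,781.71
Quarter 3: opening $3,781.71; interest $105.88 → $3,887.59; payment $1,694.89; balance $2,192.70
Quarter 4: opening $2,192.70; interest $61.39 → $2,254.09; payment $1,694.89; balance $559.20
Quarter 5: opening $559.20; interest $15.65 → $574.85; payment $574.85; balance $0.00

$574.85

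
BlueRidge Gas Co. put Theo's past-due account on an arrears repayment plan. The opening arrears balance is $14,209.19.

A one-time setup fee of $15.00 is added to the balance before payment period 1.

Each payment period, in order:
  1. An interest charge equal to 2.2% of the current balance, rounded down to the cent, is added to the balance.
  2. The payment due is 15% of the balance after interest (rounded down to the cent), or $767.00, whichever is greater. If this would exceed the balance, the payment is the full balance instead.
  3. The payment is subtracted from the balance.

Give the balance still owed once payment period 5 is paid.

$7,036.82

Payment period 1: opening $14,224.19; interest $312.93 → $14,537.12; payment $2,180.56; balance $12,356.56
Payment period 2: opening $12,356.56; interest $271.84 → $12,628.40; payment $1,894.26; balance $10,734.14
Payment period 3: opening $10,734.14; interest $236.15 → $10,970.29; payment $1,645.54; balance $9,324.75
Payment period 4: opening $9,324.75; interest $205.14 → $9,529.89; payment $1,429.48; balance $8,100.41
Payment period 5: opening $8,100.41; interest $178.20 → $8,278.61; payment $1,241.79; balance $7,036.82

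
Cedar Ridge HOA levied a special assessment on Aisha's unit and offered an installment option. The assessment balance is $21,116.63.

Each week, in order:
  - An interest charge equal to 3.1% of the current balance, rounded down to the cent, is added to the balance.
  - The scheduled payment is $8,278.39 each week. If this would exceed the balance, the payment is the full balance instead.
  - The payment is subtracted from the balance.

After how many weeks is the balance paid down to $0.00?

Week 1: $21,116.63 +$654.61 interest = $21,771.24; pay $8,278.39 → $13,492.85
Week 2: $13,492.85 +$418.27 interest = $13,911.12; pay $8,278.39 → $5,632.73
Week 3: $5,632.73 +$174.61 interest = $5,807.34; pay $5,807.34 → $0.00
Balance reaches $0.00 in week 3.

3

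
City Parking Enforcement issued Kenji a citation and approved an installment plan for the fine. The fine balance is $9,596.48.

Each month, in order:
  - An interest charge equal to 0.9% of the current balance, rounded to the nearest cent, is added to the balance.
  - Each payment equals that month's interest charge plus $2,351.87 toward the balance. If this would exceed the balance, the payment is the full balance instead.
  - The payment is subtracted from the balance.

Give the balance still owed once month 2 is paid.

Month 1: opening $9,596.48; interest $86.37 → $9,682.85; payment $2,438.24; balance $7,244.61
Month 2: opening $7,244.61; interest $65.20 → $7,309.81; payment $2,417.07; balance $4,892.74

$4,892.74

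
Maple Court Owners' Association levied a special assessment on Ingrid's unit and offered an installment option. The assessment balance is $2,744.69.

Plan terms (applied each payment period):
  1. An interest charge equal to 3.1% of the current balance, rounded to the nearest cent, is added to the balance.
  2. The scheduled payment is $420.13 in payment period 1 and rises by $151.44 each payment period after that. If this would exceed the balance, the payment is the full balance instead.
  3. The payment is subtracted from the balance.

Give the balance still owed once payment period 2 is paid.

$1,912.78

Payment period 1: opening $2,744.69; interest $85.09 → $2,829.78; payment $420.13; balance $2,409.65
Payment period 2: opening $2,409.65; interest $74.70 → $2,484.35; payment $571.57; balance $1,912.78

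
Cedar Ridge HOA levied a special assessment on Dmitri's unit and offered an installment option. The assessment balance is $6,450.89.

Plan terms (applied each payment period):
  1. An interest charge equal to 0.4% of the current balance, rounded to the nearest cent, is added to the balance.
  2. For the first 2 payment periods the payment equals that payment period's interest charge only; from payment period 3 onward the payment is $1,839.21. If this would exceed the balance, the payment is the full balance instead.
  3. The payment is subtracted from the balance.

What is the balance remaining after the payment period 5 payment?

Payment period 1: opening $6,450.89; interest $25.80 → $6,476.69; payment $25.80; balance $6,450.89
Payment period 2: opening $6,450.89; interest $25.80 → $6,476.69; payment $25.80; balance $6,450.89
Payment period 3: opening $6,450.89; interest $25.80 → $6,476.69; payment $1,839.21; balance $4,637.48
Payment period 4: opening $4,637.48; interest $18.55 → $4,656.03; payment $1,839.21; balance $2,816.82
Payment period 5: opening $2,816.82; interest $11.27 → $2,828.09; payment $1,839.21; balance $988.88

$988.88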